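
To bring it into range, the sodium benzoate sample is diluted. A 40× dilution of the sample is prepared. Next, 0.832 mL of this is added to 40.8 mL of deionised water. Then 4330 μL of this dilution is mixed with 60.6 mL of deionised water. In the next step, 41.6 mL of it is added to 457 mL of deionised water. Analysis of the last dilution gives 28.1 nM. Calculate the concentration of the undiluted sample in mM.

Overall dilution factor = 40 × 50.04 × 15.00 × 11.99 = 3.60 × 10⁵.
Original = 28.1 nM × 3.60 × 10⁵ = 1.01 × 10⁷ nM = 10.1 mM.

10.1 mM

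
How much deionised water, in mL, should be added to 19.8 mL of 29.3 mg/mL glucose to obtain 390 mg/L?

390 mg/L = 0.390 mg/mL.
V₂ = C₁V₁/C₂ = 29.3 × 19.8 / 0.390 = 1488 mL.
Diluent to add = V₂ − V₁ = 1488 − 19.8 = 1470 mL.

1470 mL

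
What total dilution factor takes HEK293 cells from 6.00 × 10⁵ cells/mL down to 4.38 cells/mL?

Factor = C₀/C_target = 6.00 × 10⁵ cells/mL / 4.38 cells/mL = 1.37 × 10⁵.

1.37 × 10⁵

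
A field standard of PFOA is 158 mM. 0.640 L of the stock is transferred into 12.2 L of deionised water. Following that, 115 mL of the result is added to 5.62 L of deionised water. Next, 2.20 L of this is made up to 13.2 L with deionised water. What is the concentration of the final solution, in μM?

26.3 μM

Overall dilution factor = 20.06 × 49.87 × 6 = 6003.
158 mM / 6003 = 0.0263 mM = 26.3 μM.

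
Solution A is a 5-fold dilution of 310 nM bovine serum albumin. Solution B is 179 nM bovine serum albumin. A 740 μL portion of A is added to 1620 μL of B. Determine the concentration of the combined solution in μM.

0.142 μM

C_A = 310 nM / 5 = 62.0 nM.
C_mix = (C_A·V_A + C_B·V_B)/(V_A + V_B) = (62.0×740 + 179×1620) / 2360 = 142 nM = 0.142 μM.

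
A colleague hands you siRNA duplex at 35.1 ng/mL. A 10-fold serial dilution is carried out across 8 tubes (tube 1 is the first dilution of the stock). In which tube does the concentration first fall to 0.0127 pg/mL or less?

Tube n has concentration 35.1 ng/mL / 10ⁿ.
Need 10ⁿ ≥ 35.1 ng/mL / 0.0127 pg/mL = 2.76 × 10⁶, so n ≥ 6.44.
First such tube: n = 7.

tube 7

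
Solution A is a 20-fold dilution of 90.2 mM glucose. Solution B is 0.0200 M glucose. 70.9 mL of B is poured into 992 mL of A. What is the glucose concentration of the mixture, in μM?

5540 μM

C_A = 90.2 mM / 20 = 4.51 mM.
C_B = 0.0200 M = 20.0 mM.
C_mix = (C_A·V_A + C_B·V_B)/(V_A + V_B) = (4.51×992 + 20.0×70.9) / 1063 = 5.54 mM = 5540 μM.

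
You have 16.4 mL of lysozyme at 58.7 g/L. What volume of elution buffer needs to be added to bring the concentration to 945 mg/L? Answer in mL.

945 mg/L = 0.945 g/L.
V₂ = C₁V₁/C₂ = 58.7 × 16.4 / 0.945 = 1019 mL.
Diluent to add = V₂ − V₁ = 1019 − 16.4 = 1000 mL.

1000 mL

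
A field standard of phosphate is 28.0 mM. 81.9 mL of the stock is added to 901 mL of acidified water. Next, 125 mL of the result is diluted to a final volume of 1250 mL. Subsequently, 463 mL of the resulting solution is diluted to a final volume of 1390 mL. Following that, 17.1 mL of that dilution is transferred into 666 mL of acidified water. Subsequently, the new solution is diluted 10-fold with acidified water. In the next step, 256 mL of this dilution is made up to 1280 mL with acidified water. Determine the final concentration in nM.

Overall dilution factor = 12.00 × 10 × 3.002 × 39.95 × 10 × 5 = 7.20 × 10⁵.
28.0 mM / 7.20 × 10⁵ = 3.89 × 10⁻⁵ mM = 38.9 nM.

38.9 nM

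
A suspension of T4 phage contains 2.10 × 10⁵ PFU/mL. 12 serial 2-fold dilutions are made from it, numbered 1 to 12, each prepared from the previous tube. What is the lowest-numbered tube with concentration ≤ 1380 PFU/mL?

Tube n has concentration 2.10 × 10⁵ PFU/mL / 2ⁿ.
Need 2ⁿ ≥ 2.10 × 10⁵ PFU/mL / 1380 PFU/mL = 152, so n ≥ 7.25.
First such tube: n = 8.

tube 8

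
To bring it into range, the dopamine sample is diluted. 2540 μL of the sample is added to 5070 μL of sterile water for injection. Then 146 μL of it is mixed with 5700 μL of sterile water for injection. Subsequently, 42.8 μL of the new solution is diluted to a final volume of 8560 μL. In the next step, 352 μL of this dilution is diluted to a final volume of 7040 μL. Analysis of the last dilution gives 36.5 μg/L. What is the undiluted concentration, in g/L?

17.5 g/L

Overall dilution factor = 2.996 × 40.04 × 200 × 20 = 4.80 × 10⁵.
Original = 36.5 μg/L × 4.80 × 10⁵ = 1.75 × 10⁷ μg/L = 17.5 g/L.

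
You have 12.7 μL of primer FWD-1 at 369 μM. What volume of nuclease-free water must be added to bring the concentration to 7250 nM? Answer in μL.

7250 nM = 7.25 μM.
V₂ = C₁V₁/C₂ = 369 × 12.7 / 7.25 = 646 μL.
Diluent to add = V₂ − V₁ = 646 − 12.7 = 634 μL.

634 μL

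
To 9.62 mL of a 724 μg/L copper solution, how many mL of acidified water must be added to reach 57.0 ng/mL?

57.0 ng/mL = 57.0 μg/L.
V₂ = C₁V₁/C₂ = 724 × 9.62 / 57.0 = 122 mL.
Diluent to add = V₂ − V₁ = 122 − 9.62 = 113 mL.

113 mL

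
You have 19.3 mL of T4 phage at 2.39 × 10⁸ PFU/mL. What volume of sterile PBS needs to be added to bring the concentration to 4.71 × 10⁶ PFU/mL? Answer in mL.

960 mL

V₂ = C₁V₁/C₂ = 2.39 × 10⁸ × 19.3 / 4.71 × 10⁶ = 979 mL.
Diluent to add = V₂ − V₁ = 979 − 19.3 = 960 mL.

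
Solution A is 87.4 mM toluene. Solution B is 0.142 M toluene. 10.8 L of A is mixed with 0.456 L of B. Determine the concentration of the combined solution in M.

0.0896 M

C_B = 0.142 M = 142 mM.
C_mix = (C_A·V_A + C_B·V_B)/(V_A + V_B) = (87.4×10.8 + 142×0.456) / 11.26 = 89.6 mM = 0.0896 M.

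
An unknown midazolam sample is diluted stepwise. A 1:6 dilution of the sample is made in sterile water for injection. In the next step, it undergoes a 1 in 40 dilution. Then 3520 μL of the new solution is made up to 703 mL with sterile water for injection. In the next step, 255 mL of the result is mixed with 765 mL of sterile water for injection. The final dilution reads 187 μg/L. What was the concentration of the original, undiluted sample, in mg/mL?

Overall dilution factor = 6 × 40 × 199.7 × 4 = 1.92 × 10⁵.
Original = 187 μg/L × 1.92 × 10⁵ = 3.59 × 10⁷ μg/L = 35.9 mg/mL.

35.9 mg/mL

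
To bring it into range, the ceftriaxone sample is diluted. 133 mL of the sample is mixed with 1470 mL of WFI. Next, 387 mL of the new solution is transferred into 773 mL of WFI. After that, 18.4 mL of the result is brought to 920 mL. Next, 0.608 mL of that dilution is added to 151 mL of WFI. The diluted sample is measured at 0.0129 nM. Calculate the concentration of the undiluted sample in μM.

Overall dilution factor = 12.05 × 2.997 × 50 × 249.4 = 4.50 × 10⁵.
Original = 0.0129 nM × 4.50 × 10⁵ = 5810 nM = 5.81 μM.

5.81 μM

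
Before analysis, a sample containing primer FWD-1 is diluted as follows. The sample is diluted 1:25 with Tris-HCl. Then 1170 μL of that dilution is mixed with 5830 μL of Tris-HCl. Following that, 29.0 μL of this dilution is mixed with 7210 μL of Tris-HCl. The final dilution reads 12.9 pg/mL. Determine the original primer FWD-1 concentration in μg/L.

Overall dilution factor = 25 × 5.983 × 249.6 = 3.73 × 10⁴.
Original = 12.9 pg/mL × 3.73 × 10⁴ = 4.82 × 10⁵ pg/mL = 482 μg/L.

482 μg/L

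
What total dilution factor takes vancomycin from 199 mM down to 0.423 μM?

4.70 × 10⁵

Factor = C₀/C_target = 199 mM / 0.423 μM = 4.70 × 10⁵.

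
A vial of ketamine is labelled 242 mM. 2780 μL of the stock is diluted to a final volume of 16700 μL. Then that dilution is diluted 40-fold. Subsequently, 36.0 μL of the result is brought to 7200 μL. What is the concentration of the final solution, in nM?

Overall dilution factor = 6.007 × 40 × 200 = 4.81 × 10⁴.
242 mM / 4.81 × 10⁴ = 5.04 × 10⁻³ mM = 5040 nM.

5040 nM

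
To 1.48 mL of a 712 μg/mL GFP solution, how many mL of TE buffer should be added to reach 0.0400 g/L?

24.9 mL

0.0400 g/L = 40.0 μg/mL.
V₂ = C₁V₁/C₂ = 712 × 1.48 / 40.0 = 26.3 mL.
Diluent to add = V₂ − V₁ = 26.3 − 1.48 = 24.9 mL.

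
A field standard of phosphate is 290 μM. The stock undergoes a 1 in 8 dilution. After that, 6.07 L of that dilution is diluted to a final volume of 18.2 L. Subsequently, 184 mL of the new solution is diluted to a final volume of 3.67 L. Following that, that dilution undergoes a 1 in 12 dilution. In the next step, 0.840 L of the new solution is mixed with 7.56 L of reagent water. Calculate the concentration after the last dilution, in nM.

5.05 nM

Overall dilution factor = 8 × 2.998 × 19.95 × 12 × 10 = 5.74 × 10⁴.
290 μM / 5.74 × 10⁴ = 5.05 × 10⁻³ μM = 5.05 nM.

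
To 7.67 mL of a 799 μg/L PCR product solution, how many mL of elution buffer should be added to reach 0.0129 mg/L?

0.0129 mg/L = 12.9 μg/L.
V₂ = C₁V₁/C₂ = 799 × 7.67 / 12.9 = 475 mL.
Diluent to add = V₂ − V₁ = 475 − 7.67 = 467 mL.

467 mL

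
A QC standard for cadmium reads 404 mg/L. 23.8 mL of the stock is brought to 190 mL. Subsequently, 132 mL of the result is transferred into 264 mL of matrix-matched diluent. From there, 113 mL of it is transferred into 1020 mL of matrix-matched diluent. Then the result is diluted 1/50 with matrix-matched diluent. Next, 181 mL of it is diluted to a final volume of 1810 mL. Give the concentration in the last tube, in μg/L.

Overall dilution factor = 7.983 × 3 × 10.03 × 50 × 10 = 1.20 × 10⁵.
404 mg/L / 1.20 × 10⁵ = 3.36 × 10⁻³ mg/L = 3.36 μg/L.

3.36 μg/L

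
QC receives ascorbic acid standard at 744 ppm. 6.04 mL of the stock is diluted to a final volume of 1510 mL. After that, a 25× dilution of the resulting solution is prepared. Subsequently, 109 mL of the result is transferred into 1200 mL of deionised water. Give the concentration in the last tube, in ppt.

9910 ppt

Overall dilution factor = 250 × 25 × 12.01 = 7.51 × 10⁴.
744 ppm / 7.51 × 10⁴ = 9.91 × 10⁻³ ppm = 9910 ppt.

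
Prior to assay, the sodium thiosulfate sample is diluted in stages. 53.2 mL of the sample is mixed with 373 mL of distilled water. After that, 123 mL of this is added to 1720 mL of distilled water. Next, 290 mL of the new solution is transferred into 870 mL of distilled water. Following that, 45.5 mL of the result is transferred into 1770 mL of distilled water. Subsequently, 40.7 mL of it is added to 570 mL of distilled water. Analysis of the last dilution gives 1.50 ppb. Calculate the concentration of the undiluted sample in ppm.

Overall dilution factor = 8.011 × 14.98 × 4 × 39.90 × 15.00 = 2.87 × 10⁵.
Original = 1.50 ppb × 2.87 × 10⁵ = 4.31 × 10⁵ ppb = 431 ppm.

431 ppm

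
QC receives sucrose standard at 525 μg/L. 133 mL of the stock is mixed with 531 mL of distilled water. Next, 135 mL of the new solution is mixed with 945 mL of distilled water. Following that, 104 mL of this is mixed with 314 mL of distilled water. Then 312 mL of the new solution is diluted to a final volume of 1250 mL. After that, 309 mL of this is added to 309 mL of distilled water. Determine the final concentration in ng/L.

Overall dilution factor = 4.992 × 8 × 4.019 × 4.006 × 2 = 1286.
525 μg/L / 1286 = 0.408 μg/L = 408 ng/L.

408 ng/L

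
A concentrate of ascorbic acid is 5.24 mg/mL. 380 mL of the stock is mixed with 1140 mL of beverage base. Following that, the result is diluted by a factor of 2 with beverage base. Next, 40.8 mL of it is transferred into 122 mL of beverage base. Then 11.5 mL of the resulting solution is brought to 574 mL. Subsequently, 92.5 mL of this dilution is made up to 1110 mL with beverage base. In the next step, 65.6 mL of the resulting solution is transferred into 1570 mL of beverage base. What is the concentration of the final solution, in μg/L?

Overall dilution factor = 4 × 2 × 3.990 × 49.91 × 12 × 24.93 = 4.77 × 10⁵.
5.24 mg/mL / 4.77 × 10⁵ = 1.10 × 10⁻⁵ mg/mL = 11.0 μg/L.

11.0 μg/L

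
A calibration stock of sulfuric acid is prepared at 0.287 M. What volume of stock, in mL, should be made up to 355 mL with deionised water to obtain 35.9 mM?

44.4 mL

35.9 mM = 0.0359 M.
V₁ = C₂V₂/C₁ = 0.0359 × 355 / 0.287 = 44.4 mL.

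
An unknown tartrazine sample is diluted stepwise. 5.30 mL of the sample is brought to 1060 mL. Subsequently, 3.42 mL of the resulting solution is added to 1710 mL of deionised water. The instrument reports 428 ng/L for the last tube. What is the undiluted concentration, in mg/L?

Overall dilution factor = 200 × 501 = 1.00 × 10⁵.
Original = 428 ng/L × 1.00 × 10⁵ = 4.29 × 10⁷ ng/L = 42.9 mg/L.

42.9 mg/L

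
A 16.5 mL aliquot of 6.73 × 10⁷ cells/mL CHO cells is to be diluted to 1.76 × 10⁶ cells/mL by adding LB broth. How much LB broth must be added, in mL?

V₂ = C₁V₁/C₂ = 6.73 × 10⁷ × 16.5 / 1.76 × 10⁶ = 631 mL.
Diluent to add = V₂ − V₁ = 631 − 16.5 = 614 mL.

614 mL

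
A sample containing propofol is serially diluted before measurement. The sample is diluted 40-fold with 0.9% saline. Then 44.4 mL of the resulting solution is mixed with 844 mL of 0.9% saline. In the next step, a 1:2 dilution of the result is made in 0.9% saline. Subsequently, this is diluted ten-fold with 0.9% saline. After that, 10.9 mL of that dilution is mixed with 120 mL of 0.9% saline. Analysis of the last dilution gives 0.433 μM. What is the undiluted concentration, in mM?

Overall dilution factor = 40 × 20.01 × 2 × 10 × 12.01 = 1.92 × 10⁵.
Original = 0.433 μM × 1.92 × 10⁵ = 8.32 × 10⁴ μM = 83.2 mM.

83.2 mM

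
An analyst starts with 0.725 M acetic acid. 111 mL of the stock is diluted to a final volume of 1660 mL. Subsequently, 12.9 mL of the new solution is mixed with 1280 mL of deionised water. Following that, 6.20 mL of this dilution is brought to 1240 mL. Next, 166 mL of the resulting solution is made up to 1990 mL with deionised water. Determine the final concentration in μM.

0.202 μM

Overall dilution factor = 14.95 × 100.2 × 200 × 11.99 = 3.59 × 10⁶.
0.725 M / 3.59 × 10⁶ = 2.02 × 10⁻⁷ M = 0.202 μM.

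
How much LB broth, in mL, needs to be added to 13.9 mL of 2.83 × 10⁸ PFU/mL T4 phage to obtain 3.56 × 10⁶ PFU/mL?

V₂ = C₁V₁/C₂ = 2.83 × 10⁸ × 13.9 / 3.56 × 10⁶ = 1105 mL.
Diluent to add = V₂ − V₁ = 1105 − 13.9 = 1090 mL.

1090 mL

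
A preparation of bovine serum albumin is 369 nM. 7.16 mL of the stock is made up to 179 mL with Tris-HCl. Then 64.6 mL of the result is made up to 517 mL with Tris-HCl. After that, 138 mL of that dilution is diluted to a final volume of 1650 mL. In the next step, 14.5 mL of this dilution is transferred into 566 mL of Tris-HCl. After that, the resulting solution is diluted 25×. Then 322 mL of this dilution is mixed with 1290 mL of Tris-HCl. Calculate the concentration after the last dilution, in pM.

Overall dilution factor = 25 × 8.003 × 11.96 × 40.03 × 25 × 5.006 = 1.20 × 10⁷.
369 nM / 1.20 × 10⁷ = 3.08 × 10⁻⁵ nM = 0.0308 pM.

0.0308 pM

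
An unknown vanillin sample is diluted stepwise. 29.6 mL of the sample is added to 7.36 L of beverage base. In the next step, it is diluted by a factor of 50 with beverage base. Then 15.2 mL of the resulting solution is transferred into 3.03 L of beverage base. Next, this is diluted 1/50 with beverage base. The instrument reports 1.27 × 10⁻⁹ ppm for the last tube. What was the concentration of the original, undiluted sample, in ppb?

159 ppb

Overall dilution factor = 249.6 × 50 × 200.3 × 50 = 1.25 × 10⁸.
Original = 1.27 × 10⁻⁹ ppm × 1.25 × 10⁸ = 0.159 ppm = 159 ppb.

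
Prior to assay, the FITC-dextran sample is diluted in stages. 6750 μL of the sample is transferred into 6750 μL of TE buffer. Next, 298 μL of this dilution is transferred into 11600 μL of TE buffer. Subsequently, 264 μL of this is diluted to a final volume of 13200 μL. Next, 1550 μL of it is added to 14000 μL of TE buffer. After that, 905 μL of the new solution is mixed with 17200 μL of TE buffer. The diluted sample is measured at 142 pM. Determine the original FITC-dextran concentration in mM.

0.114 mM

Overall dilution factor = 2 × 39.93 × 50 × 10.03 × 20.01 = 8.01 × 10⁵.
Original = 142 pM × 8.01 × 10⁵ = 1.14 × 10⁸ pM = 0.114 mM.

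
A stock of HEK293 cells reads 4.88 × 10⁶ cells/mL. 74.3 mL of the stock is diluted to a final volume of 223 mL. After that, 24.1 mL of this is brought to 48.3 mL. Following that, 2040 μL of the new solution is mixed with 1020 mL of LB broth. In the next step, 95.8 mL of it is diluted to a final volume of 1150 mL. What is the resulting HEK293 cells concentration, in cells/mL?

Overall dilution factor = 3.001 × 2.004 × 501 × 12.00 = 3.62 × 10⁴.
4.88 × 10⁶ cells/mL / 3.62 × 10⁴ = 135 cells/mL.

135 cells/mL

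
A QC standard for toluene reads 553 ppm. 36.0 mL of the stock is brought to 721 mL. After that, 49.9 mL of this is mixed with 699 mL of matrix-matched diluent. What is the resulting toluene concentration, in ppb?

1840 ppb

Overall dilution factor = 20.03 × 15.01 = 301.
553 ppm / 301 = 1.84 ppm = 1840 ppb.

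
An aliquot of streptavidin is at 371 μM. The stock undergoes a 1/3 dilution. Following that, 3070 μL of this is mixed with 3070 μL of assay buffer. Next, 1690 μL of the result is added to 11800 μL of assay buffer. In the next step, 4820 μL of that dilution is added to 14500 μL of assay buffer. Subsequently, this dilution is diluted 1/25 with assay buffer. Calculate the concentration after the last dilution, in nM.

77.3 nM

Overall dilution factor = 3 × 2 × 7.982 × 4.008 × 25 = 4799.
371 μM / 4799 = 0.0773 μM = 77.3 nM.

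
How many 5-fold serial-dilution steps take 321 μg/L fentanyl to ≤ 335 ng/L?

5

Need 5ⁿ ≥ 958, so n ≥ log(958)/log(5) = 4.27.
Minimum whole steps: n = 5.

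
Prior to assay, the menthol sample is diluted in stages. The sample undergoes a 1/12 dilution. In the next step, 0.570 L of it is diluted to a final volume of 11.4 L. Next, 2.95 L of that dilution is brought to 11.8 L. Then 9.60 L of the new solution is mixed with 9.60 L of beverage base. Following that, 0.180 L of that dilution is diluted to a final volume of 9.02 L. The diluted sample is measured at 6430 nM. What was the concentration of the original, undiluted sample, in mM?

Overall dilution factor = 12 × 20 × 4 × 2 × 50.11 = 9.62 × 10⁴.
Original = 6430 nM × 9.62 × 10⁴ = 6.19 × 10⁸ nM = 619 mM.

619 mM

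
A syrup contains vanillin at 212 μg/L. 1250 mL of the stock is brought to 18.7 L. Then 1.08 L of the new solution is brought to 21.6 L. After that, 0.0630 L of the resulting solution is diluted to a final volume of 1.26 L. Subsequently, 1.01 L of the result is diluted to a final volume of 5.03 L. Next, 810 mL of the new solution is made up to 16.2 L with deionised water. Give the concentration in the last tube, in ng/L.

0.356 ng/L

Overall dilution factor = 14.96 × 20 × 20 × 4.980 × 20 = 5.96 × 10⁵.
212 μg/L / 5.96 × 10⁵ = 3.56 × 10⁻⁴ μg/L = 0.356 ng/L.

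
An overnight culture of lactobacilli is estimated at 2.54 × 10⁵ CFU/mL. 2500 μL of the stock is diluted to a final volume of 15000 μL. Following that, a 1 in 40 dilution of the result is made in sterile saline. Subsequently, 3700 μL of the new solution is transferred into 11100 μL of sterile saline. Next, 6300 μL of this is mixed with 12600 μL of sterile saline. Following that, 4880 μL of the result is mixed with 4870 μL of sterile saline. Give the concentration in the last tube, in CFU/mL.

Overall dilution factor = 6 × 40 × 4 × 3 × 1.998 = 5754.
2.54 × 10⁵ CFU/mL / 5754 = 44.1 CFU/mL.

44.1 CFU/mL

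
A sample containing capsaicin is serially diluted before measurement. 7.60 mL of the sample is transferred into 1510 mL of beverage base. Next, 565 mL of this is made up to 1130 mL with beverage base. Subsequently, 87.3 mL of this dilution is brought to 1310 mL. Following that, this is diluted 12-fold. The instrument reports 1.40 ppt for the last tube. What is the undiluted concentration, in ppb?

101 ppb

Overall dilution factor = 199.7 × 2 × 15.01 × 12 = 7.19 × 10⁴.
Original = 1.40 ppt × 7.19 × 10⁴ = 1.01 × 10⁵ ppt = 101 ppb.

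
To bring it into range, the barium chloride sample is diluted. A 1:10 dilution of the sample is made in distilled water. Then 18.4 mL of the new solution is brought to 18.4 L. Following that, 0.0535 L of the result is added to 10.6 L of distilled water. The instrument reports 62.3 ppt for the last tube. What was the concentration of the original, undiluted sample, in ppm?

Overall dilution factor = 10 × 1000 × 199.1 = 1.99 × 10⁶.
Original = 62.3 ppt × 1.99 × 10⁶ = 1.24 × 10⁸ ppt = 124 ppm.

124 ppm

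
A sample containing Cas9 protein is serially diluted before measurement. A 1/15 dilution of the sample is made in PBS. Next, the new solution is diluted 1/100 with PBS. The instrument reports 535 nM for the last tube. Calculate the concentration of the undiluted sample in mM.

Overall dilution factor = 15 × 100 = 1500.
Original = 535 nM × 1500 = 8.03 × 10⁵ nM = 0.802 mM.

0.802 mM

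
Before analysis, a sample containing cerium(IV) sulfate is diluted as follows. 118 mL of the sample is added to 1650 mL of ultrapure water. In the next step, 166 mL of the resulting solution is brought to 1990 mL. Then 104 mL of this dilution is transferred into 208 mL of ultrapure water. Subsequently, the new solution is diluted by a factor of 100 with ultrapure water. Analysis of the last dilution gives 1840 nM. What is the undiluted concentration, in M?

0.0991 M

Overall dilution factor = 14.98 × 11.99 × 3 × 100 = 5.39 × 10⁴.
Original = 1840 nM × 5.39 × 10⁴ = 9.91 × 10⁷ nM = 0.0991 M.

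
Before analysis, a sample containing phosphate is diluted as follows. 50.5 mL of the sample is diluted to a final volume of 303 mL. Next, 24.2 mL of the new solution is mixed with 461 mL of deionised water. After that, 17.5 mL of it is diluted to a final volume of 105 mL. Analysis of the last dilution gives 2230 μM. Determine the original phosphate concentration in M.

1.61 M

Overall dilution factor = 6 × 20.05 × 6 = 722.
Original = 2230 μM × 722 = 1.61 × 10⁶ μM = 1.61 M.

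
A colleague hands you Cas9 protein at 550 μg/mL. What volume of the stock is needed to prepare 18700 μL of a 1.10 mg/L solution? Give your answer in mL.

1.10 mg/L = 1.10 μg/mL.
V₁ = C₂V₂/C₁ = 1.10 × 18700 / 550 = 37.4 μL = 0.0374 mL.

0.0374 mL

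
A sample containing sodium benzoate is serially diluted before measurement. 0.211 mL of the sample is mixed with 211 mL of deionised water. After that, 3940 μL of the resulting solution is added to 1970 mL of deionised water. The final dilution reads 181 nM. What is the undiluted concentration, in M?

Overall dilution factor = 1001 × 501 = 5.02 × 10⁵.
Original = 181 nM × 5.02 × 10⁵ = 9.08 × 10⁷ nM = 0.0908 M.

0.0908 M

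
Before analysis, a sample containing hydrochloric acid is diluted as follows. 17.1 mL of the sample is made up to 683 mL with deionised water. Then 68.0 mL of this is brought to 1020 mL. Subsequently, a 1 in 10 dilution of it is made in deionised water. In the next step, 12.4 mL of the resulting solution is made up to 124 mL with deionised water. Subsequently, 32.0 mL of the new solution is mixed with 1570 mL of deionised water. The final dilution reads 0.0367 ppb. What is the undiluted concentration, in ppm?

Overall dilution factor = 39.94 × 15 × 10 × 10 × 50.06 = 3.00 × 10⁶.
Original = 0.0367 ppb × 3.00 × 10⁶ = 1.10 × 10⁵ ppb = 110 ppm.

110 ppm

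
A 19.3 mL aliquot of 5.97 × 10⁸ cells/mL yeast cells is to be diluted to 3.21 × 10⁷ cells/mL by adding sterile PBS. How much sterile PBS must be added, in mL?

340 mL

V₂ = C₁V₁/C₂ = 5.97 × 10⁸ × 19.3 / 3.21 × 10⁷ = 359 mL.
Diluent to add = V₂ − V₁ = 359 − 19.3 = 340 mL.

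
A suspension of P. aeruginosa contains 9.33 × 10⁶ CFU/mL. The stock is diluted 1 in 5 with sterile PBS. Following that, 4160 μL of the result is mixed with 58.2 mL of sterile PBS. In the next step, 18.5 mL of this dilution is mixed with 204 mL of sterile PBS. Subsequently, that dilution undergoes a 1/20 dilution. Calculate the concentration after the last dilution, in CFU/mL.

518 CFU/mL

Overall dilution factor = 5 × 14.99 × 12.03 × 20 = 1.80 × 10⁴.
9.33 × 10⁶ CFU/mL / 1.80 × 10⁴ = 518 CFU/mL.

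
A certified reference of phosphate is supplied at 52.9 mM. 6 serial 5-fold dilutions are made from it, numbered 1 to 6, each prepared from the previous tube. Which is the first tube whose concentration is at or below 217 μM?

tube 4

Tube n has concentration 52.9 mM / 5ⁿ.
Need 5ⁿ ≥ 52.9 mM / 217 μM = 244, so n ≥ 3.42.
First such tube: n = 4.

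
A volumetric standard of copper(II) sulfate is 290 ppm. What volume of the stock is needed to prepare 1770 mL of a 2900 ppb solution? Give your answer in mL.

17.7 mL

2900 ppb = 2.90 ppm.
V₁ = C₂V₂/C₁ = 2.90 × 1770 / 290 = 17.7 mL.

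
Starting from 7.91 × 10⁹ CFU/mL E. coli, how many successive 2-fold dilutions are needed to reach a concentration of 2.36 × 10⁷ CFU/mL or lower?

Need 2ⁿ ≥ 335, so n ≥ log(335)/log(2) = 8.39.
Minimum whole steps: n = 9.

9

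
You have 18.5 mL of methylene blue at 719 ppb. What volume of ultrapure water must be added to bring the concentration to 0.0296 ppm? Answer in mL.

431 mL

0.0296 ppm = 29.6 ppb.
V₂ = C₁V₁/C₂ = 719 × 18.5 / 29.6 = 449 mL.
Diluent to add = V₂ − V₁ = 449 − 18.5 = 431 mL.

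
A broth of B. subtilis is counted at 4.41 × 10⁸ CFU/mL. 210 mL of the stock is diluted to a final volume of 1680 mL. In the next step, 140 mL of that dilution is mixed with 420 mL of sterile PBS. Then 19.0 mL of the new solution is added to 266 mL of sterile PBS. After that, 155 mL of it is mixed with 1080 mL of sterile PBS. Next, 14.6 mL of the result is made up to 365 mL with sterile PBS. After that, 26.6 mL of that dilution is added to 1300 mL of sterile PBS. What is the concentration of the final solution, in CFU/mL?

Overall dilution factor = 8 × 4 × 15 × 7.968 × 25 × 49.87 = 4.77 × 10⁶.
4.41 × 10⁸ CFU/mL / 4.77 × 10⁶ = 92.5 CFU/mL.

92.5 CFU/mL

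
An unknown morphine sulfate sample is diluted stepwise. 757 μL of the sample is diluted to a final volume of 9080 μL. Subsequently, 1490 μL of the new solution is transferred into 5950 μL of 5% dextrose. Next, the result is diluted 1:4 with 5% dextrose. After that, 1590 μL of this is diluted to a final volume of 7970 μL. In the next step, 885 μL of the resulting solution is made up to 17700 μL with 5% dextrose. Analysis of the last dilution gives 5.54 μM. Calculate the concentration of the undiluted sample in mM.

133 mM

Overall dilution factor = 11.99 × 4.993 × 4 × 5.013 × 20 = 2.40 × 10⁴.
Original = 5.54 μM × 2.40 × 10⁴ = 1.33 × 10⁵ μM = 133 mM.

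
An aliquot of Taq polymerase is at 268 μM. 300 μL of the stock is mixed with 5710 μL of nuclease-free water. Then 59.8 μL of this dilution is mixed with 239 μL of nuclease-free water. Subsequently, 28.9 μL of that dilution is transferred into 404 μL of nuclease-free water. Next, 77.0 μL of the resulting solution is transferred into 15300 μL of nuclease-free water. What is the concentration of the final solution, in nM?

Overall dilution factor = 20.03 × 4.997 × 14.98 × 199.7 = 2.99 × 10⁵.
268 μM / 2.99 × 10⁵ = 8.95 × 10⁻⁴ μM = 0.895 nM.

0.895 nM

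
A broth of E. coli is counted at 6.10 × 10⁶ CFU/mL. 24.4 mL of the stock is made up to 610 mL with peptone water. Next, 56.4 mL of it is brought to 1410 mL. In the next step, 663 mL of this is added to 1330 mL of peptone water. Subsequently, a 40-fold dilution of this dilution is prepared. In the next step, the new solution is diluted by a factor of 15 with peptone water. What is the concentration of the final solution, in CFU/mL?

5.41 CFU/mL

Overall dilution factor = 25 × 25 × 3.006 × 40 × 15 = 1.13 × 10⁶.
6.10 × 10⁶ CFU/mL / 1.13 × 10⁶ = 5.41 CFU/mL.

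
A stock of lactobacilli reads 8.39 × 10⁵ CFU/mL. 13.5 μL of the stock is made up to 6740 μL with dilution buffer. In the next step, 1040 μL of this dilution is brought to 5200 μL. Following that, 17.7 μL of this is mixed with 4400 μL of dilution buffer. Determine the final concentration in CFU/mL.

1.35 CFU/mL

Overall dilution factor = 499.3 × 5 × 249.6 = 6.23 × 10⁵.
8.39 × 10⁵ CFU/mL / 6.23 × 10⁵ = 1.35 CFU/mL.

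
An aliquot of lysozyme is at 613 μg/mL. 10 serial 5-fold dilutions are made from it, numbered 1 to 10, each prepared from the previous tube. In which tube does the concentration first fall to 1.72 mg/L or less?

tube 4

Tube n has concentration 613 μg/mL / 5ⁿ.
Need 5ⁿ ≥ 613 μg/mL / 1.72 mg/L = 356, so n ≥ 3.65.
First such tube: n = 4.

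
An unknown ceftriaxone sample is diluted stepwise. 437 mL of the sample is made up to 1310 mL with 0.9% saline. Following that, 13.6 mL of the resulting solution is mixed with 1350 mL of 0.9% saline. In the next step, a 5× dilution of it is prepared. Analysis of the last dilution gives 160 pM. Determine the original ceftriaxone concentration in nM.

Overall dilution factor = 2.998 × 100.3 × 5 = 1503.
Original = 160 pM × 1503 = 2.40 × 10⁵ pM = 240 nM.

240 nM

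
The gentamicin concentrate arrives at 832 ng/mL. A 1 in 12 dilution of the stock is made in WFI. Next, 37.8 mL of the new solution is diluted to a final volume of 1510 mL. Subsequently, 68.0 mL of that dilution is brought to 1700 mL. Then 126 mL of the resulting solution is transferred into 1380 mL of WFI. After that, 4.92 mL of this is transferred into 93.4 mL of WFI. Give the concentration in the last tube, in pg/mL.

Overall dilution factor = 12 × 39.95 × 25 × 11.95 × 19.98 = 2.86 × 10⁶.
832 ng/mL / 2.86 × 10⁶ = 2.91 × 10⁻⁴ ng/mL = 0.291 pg/mL.

0.291 pg/mL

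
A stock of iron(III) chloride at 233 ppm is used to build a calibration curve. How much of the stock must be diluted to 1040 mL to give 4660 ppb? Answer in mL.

20.8 mL

4660 ppb = 4.66 ppm.
V₁ = C₂V₂/C₁ = 4.66 × 1040 / 233 = 20.8 mL.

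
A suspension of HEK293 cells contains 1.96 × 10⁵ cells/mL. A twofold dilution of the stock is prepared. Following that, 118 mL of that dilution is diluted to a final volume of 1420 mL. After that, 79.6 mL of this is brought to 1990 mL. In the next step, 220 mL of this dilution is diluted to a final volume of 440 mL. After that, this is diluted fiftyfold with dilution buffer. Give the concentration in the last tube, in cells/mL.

Overall dilution factor = 2 × 12.03 × 25 × 2 × 50 = 6.02 × 10⁴.
1.96 × 10⁵ cells/mL / 6.02 × 10⁴ = 3.26 cells/mL.

3.26 cells/mL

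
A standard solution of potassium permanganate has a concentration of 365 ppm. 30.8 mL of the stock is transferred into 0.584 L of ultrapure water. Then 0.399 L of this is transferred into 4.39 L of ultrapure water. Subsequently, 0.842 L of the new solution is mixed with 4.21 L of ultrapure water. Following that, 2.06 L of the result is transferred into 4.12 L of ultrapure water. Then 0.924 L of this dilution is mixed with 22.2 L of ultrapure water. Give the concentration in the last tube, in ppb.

Overall dilution factor = 19.96 × 12.00 × 6 × 3 × 25.03 = 1.08 × 10⁵.
365 ppm / 1.08 × 10⁵ = 3.38 × 10⁻³ ppm = 3.38 ppb.

3.38 ppb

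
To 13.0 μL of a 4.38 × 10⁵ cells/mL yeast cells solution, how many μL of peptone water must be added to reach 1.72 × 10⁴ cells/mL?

V₂ = C₁V₁/C₂ = 4.38 × 10⁵ × 13.0 / 1.72 × 10⁴ = 331 μL.
Diluent to add = V₂ − V₁ = 331 − 13.0 = 318 μL.

318 μL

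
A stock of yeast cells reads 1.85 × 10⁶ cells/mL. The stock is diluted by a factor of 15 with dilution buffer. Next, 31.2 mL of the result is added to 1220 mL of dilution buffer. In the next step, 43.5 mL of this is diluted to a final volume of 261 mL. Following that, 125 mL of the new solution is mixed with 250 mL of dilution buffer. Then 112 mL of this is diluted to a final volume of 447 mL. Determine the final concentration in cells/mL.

Overall dilution factor = 15 × 40.10 × 6 × 3 × 3.991 = 4.32 × 10⁴.
1.85 × 10⁶ cells/mL / 4.32 × 10⁴ = 42.8 cells/mL.

42.8 cells/mL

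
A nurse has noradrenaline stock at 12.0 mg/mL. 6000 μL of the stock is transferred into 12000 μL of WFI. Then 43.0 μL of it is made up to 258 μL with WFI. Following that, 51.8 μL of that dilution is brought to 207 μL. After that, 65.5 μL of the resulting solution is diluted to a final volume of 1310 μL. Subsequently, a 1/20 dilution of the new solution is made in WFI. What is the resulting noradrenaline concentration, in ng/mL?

Overall dilution factor = 3 × 6 × 3.996 × 20 × 20 = 2.88 × 10⁴.
12.0 mg/mL / 2.88 × 10⁴ = 4.17 × 10⁻⁴ mg/mL = 417 ng/mL.

417 ng/mL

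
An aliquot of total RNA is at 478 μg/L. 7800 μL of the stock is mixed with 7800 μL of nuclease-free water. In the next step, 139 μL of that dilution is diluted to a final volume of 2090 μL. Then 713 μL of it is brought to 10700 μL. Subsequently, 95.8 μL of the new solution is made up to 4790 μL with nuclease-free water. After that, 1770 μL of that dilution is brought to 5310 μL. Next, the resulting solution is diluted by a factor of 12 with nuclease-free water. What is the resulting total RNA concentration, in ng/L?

0.588 ng/L

Overall dilution factor = 2 × 15.04 × 15.01 × 50 × 3 × 12 = 8.12 × 10⁵.
478 μg/L / 8.12 × 10⁵ = 5.88 × 10⁻⁴ μg/L = 0.588 ng/L.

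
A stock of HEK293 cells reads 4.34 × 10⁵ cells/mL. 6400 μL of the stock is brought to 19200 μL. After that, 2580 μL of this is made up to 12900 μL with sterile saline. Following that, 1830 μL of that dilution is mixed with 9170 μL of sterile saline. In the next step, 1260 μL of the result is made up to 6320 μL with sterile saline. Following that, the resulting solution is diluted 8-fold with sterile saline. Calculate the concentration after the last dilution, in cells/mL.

120 cells/mL

Overall dilution factor = 3 × 5 × 6.011 × 5.016 × 8 = 3618.
4.34 × 10⁵ cells/mL / 3618 = 120 cells/mL.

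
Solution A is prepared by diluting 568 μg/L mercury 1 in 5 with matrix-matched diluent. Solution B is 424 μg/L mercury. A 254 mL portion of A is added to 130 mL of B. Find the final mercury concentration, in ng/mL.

C_A = 568 μg/L / 5 = 114 μg/L.
C_mix = (C_A·V_A + C_B·V_B)/(V_A + V_B) = (114×254 + 424×130) / 384.0 = 219 μg/L = 219 ng/mL.

219 ng/mL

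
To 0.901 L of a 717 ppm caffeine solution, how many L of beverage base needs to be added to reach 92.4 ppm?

V₂ = C₁V₁/C₂ = 717 × 0.901 / 92.4 = 6.99 L.
Diluent to add = V₂ − V₁ = 6.99 − 0.901 = 6.09 L.

6.09 L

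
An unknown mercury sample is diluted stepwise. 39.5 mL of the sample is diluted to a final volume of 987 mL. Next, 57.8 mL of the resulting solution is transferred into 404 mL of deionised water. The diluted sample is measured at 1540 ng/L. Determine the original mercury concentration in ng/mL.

Overall dilution factor = 24.99 × 7.990 = 200.
Original = 1540 ng/L × 200 = 3.07 × 10⁵ ng/L = 307 ng/mL.

307 ng/mL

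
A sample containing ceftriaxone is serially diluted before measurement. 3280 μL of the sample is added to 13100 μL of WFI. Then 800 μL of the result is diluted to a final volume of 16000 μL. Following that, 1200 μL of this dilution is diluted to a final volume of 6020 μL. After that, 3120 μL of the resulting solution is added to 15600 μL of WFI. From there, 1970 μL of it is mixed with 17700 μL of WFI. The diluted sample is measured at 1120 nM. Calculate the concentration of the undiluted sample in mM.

33.6 mM

Overall dilution factor = 4.994 × 20 × 5.017 × 6 × 9.985 = 3.00 × 10⁴.
Original = 1120 nM × 3.00 × 10⁴ = 3.36 × 10⁷ nM = 33.6 mM.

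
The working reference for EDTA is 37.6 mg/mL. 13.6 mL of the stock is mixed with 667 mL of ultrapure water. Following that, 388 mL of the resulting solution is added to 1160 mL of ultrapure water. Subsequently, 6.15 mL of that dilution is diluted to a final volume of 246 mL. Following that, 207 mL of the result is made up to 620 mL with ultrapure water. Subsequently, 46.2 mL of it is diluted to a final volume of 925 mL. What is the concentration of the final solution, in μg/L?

78.5 μg/L

Overall dilution factor = 50.04 × 3.990 × 40 × 2.995 × 20.02 = 4.79 × 10⁵.
37.6 mg/mL / 4.79 × 10⁵ = 7.85 × 10⁻⁵ mg/mL = 78.5 μg/L.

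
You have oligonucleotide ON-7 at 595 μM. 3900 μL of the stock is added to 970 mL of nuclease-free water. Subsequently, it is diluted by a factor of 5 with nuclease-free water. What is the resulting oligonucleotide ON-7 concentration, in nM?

477 nM

Overall dilution factor = 249.7 × 5 = 1249.
595 μM / 1249 = 0.477 μM = 477 nM.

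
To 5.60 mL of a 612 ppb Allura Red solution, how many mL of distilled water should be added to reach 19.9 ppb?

V₂ = C₁V₁/C₂ = 612 × 5.60 / 19.9 = 172 mL.
Diluent to add = V₂ − V₁ = 172 − 5.60 = 167 mL.

167 mL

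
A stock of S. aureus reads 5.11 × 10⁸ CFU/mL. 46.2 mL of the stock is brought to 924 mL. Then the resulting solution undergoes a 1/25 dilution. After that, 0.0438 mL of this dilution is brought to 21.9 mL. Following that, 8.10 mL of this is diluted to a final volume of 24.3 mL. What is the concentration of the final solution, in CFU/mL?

Overall dilution factor = 20 × 25 × 500 × 3 = 7.50 × 10⁵.
5.11 × 10⁸ CFU/mL / 7.50 × 10⁵ = 681 CFU/mL.

681 CFU/mL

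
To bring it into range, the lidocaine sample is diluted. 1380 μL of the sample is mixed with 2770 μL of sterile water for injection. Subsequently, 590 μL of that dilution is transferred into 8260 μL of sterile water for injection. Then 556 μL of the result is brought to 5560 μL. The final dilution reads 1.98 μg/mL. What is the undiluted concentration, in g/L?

0.893 g/L

Overall dilution factor = 3.007 × 15 × 10 = 451.
Original = 1.98 μg/mL × 451 = 893 μg/mL = 0.893 g/L.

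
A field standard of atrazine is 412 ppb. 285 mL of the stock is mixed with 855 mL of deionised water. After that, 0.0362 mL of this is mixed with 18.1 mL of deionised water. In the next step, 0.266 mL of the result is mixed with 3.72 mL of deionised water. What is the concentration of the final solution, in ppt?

Overall dilution factor = 4 × 501 × 14.98 = 3.00 × 10⁴.
412 ppb / 3.00 × 10⁴ = 0.0137 ppb = 13.7 ppt.

13.7 ppt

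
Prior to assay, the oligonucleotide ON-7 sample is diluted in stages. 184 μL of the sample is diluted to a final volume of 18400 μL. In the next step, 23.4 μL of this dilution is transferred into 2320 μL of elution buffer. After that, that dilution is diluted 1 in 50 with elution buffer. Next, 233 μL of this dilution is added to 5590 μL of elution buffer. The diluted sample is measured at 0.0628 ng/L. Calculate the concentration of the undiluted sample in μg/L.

Overall dilution factor = 100 × 100.1 × 50 × 24.99 = 1.25 × 10⁷.
Original = 0.0628 ng/L × 1.25 × 10⁷ = 7.86 × 10⁵ ng/L = 786 μg/L.

786 μg/L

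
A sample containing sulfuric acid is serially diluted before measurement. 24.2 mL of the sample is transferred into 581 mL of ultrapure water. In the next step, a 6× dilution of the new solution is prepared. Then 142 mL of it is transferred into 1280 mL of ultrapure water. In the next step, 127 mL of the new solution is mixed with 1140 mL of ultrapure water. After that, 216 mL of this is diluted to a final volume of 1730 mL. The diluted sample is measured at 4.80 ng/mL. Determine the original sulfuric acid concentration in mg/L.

Overall dilution factor = 25.01 × 6 × 10.01 × 9.976 × 8.009 = 1.20 × 10⁵.
Original = 4.80 ng/mL × 1.20 × 10⁵ = 5.76 × 10⁵ ng/mL = 576 mg/L.

576 mg/L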